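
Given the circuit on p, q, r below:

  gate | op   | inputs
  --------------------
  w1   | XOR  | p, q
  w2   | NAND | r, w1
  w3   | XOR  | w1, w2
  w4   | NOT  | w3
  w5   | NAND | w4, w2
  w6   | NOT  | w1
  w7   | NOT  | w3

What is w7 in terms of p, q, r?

NOT ((p XOR q) XOR (r NAND (p XOR q)))

w1 = p XOR q
w2 = r NAND w1 = r NAND (p XOR q)
w3 = w1 XOR w2 = (p XOR q) XOR (r NAND (p XOR q))
w7 = NOT w3 = NOT ((p XOR q) XOR (r NAND (p XOR q)))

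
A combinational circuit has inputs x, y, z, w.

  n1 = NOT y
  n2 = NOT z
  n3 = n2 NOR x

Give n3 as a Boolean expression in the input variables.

NOT z NOR x

n2 = NOT z
n3 = n2 NOR x = NOT z NOR x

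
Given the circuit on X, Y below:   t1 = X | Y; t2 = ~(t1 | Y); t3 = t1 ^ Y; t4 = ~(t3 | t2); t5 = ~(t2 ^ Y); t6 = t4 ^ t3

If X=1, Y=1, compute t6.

1

t1 = 1 | 1 = 1
t2 = ~(1 | 1) = 0
t3 = 1 ^ 1 = 0
t4 = ~(0 | 0) = 1
t6 = 1 ^ 0 = 1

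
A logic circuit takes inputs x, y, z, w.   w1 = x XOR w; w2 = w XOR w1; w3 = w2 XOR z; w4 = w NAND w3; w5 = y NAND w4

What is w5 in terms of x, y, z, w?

w1 = x XOR w
w2 = w XOR w1 = w XOR (x XOR w)
w3 = w2 XOR z = (w XOR (x XOR w)) XOR z
w4 = w NAND w3 = w NAND ((w XOR (x XOR w)) XOR z)
w5 = y NAND w4 = y NAND (w NAND ((w XOR (x XOR w)) XOR z))

y NAND (w NAND ((w XOR (x XOR w)) XOR z))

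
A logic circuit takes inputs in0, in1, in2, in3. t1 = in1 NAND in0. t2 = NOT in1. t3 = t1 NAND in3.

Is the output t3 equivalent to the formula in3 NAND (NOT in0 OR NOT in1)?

t1 = in1 NAND in0
t3 = t1 NAND in3 = (in1 NAND in0) NAND in3
At in0=0, in1=0, in2=0, in3=1: circuit gives 0, formula gives 0.
At in0=0, in1=0, in2=0, in3=0: circuit gives 1, formula gives 1.
Agrees on all 16 inputs.

Yes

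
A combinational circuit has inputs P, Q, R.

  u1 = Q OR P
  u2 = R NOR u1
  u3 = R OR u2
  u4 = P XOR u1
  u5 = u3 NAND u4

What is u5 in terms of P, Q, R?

u1 = Q OR P
u2 = R NOR u1 = R NOR (Q OR P)
u3 = R OR u2 = R OR (R NOR (Q OR P))
u4 = P XOR u1 = P XOR (Q OR P)
u5 = u3 NAND u4 = (R OR (R NOR (Q OR P))) NAND (P XOR (Q OR P))

(R OR (R NOR (Q OR P))) NAND (P XOR (Q OR P))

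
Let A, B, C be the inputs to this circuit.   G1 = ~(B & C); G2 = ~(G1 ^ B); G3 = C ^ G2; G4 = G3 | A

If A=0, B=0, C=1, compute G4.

G1 = ~(0 & 1) = 1
G2 = ~(1 ^ 0) = 0
G3 = 1 ^ 0 = 1
G4 = 1 | 0 = 1

1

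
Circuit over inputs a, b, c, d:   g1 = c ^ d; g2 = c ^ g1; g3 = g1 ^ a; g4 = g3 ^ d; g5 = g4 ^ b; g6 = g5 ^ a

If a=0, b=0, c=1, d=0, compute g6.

g1 = 1 ^ 0 = 1
g3 = 1 ^ 0 = 1
g4 = 1 ^ 0 = 1
g5 = 1 ^ 0 = 1
g6 = 1 ^ 0 = 1

1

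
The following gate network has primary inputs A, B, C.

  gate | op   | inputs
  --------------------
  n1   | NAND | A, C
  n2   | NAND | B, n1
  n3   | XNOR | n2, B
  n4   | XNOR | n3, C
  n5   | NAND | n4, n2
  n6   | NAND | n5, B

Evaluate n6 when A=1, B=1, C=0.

0

n1 = 1 NAND 0 = 1
n2 = 1 NAND 1 = 0
n3 = 0 XNOR 1 = 0
n4 = 0 XNOR 0 = 1
n5 = 1 NAND 0 = 1
n6 = 1 NAND 1 = 0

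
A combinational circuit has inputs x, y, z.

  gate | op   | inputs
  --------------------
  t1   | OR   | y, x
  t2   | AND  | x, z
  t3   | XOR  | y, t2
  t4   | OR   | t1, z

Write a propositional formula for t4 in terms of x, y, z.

(y OR x) OR z

t1 = y OR x
t4 = t1 OR z = (y OR x) OR z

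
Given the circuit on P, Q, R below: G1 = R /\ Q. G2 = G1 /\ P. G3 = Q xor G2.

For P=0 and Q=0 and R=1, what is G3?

0

G1 = 1 /\ 0 = 0
G2 = 0 /\ 0 = 0
G3 = 0 xor 0 = 0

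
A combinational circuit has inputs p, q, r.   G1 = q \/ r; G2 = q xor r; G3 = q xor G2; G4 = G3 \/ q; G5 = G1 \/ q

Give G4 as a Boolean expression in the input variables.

(q xor (q xor r)) \/ q

G2 = q xor r
G3 = q xor G2 = q xor (q xor r)
G4 = G3 \/ q = (q xor (q xor r)) \/ q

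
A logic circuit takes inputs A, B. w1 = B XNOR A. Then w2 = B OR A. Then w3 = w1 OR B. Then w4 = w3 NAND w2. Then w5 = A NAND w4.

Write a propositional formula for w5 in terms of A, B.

w1 = B XNOR A
w2 = B OR A
w3 = w1 OR B = (B XNOR A) OR B
w4 = w3 NAND w2 = ((B XNOR A) OR B) NAND (B OR A)
w5 = A NAND w4 = A NAND (((B XNOR A) OR B) NAND (B OR A))

A NAND (((B XNOR A) OR B) NAND (B OR A))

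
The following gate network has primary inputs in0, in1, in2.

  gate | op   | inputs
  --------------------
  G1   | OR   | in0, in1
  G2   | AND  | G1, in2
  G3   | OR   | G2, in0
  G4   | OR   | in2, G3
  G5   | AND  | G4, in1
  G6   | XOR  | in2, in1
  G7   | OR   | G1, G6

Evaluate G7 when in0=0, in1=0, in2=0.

G1 = 0 OR 0 = 0
G6 = 0 XOR 0 = 0
G7 = 0 OR 0 = 0

0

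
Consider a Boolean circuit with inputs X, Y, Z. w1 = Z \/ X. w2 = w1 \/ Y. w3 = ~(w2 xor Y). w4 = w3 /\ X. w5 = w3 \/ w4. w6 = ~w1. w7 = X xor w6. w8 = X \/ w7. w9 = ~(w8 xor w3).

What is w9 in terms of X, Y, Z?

~((X \/ (X xor ~(Z \/ X))) xor (~(((Z \/ X) \/ Y) xor Y)))

w1 = Z \/ X
w2 = w1 \/ Y = (Z \/ X) \/ Y
w3 = ~(w2 xor Y) = ~(((Z \/ X) \/ Y) xor Y)
w6 = ~w1 = ~(Z \/ X)
w7 = X xor w6 = X xor ~(Z \/ X)
w8 = X \/ w7 = X \/ (X xor ~(Z \/ X))
w9 = ~(w8 xor w3) = ~((X \/ (X xor ~(Z \/ X))) xor (~(((Z \/ X) \/ Y) xor Y)))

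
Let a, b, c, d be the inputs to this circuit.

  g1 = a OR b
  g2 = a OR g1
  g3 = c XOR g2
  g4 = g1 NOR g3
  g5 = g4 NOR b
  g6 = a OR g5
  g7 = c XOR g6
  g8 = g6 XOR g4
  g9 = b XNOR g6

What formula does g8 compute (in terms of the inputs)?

g1 = a OR b
g2 = a OR g1 = a OR (a OR b)
g3 = c XOR g2 = c XOR (a OR (a OR b))
g4 = g1 NOR g3 = (a OR b) NOR (c XOR (a OR (a OR b)))
g5 = g4 NOR b = ((a OR b) NOR (c XOR (a OR (a OR b)))) NOR b
g6 = a OR g5 = a OR (((a OR b) NOR (c XOR (a OR (a OR b)))) NOR b)
g8 = g6 XOR g4 = (a OR (((a OR b) NOR (c XOR (a OR (a OR b)))) NOR b)) XOR ((a OR b) NOR (c XOR (a OR (a OR b))))

(a OR (((a OR b) NOR (c XOR (a OR (a OR b)))) NOR b)) XOR ((a OR b) NOR (c XOR (a OR (a OR b))))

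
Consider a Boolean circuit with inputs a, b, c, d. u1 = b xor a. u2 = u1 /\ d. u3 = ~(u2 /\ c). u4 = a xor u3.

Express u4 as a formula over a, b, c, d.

u1 = b xor a
u2 = u1 /\ d = (b xor a) /\ d
u3 = ~(u2 /\ c) = ~(((b xor a) /\ d) /\ c)
u4 = a xor u3 = a xor (~(((b xor a) /\ d) /\ c))

a xor (~(((b xor a) /\ d) /\ c))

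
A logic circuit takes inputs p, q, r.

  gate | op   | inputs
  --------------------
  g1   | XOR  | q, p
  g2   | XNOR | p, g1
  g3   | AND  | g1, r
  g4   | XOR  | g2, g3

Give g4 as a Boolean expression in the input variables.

(p XNOR (q XOR p)) XOR ((q XOR p) AND r)

g1 = q XOR p
g2 = p XNOR g1 = p XNOR (q XOR p)
g3 = g1 AND r = (q XOR p) AND r
g4 = g2 XOR g3 = (p XNOR (q XOR p)) XOR ((q XOR p) AND r)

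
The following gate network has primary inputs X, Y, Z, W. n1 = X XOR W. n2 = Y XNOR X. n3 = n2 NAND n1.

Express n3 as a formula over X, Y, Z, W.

(Y XNOR X) NAND (X XOR W)

n1 = X XOR W
n2 = Y XNOR X
n3 = n2 NAND n1 = (Y XNOR X) NAND (X XOR W)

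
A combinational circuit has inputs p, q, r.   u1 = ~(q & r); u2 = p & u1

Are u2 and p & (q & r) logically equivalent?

No

u1 = ~(q & r)
u2 = p & u1 = p & (~(q & r))
At p=1, q=0, r=0: circuit gives 1, formula gives 0.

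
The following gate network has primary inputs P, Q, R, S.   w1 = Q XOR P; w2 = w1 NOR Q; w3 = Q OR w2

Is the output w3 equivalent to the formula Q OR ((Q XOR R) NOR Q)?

No

w1 = Q XOR P
w2 = w1 NOR Q = (Q XOR P) NOR Q
w3 = Q OR w2 = Q OR ((Q XOR P) NOR Q)
At P=0, Q=0, R=1, S=0: circuit gives 1, formula gives 0.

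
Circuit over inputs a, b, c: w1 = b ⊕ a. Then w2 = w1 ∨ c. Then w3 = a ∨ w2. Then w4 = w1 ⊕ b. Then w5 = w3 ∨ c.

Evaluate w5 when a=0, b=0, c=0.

0

w1 = 0 ⊕ 0 = 0
w2 = 0 ∨ 0 = 0
w3 = 0 ∨ 0 = 0
w5 = 0 ∨ 0 = 0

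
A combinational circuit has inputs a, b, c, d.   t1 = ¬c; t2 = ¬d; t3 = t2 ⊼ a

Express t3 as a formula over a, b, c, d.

t2 = ¬d
t3 = t2 ⊼ a = ¬d ⊼ a

¬d ⊼ a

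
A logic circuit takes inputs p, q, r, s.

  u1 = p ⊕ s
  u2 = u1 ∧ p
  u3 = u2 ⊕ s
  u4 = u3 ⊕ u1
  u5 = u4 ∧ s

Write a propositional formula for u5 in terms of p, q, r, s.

u1 = p ⊕ s
u2 = u1 ∧ p = (p ⊕ s) ∧ p
u3 = u2 ⊕ s = ((p ⊕ s) ∧ p) ⊕ s
u4 = u3 ⊕ u1 = (((p ⊕ s) ∧ p) ⊕ s) ⊕ (p ⊕ s)
u5 = u4 ∧ s = ((((p ⊕ s) ∧ p) ⊕ s) ⊕ (p ⊕ s)) ∧ s

((((p ⊕ s) ∧ p) ⊕ s) ⊕ (p ⊕ s)) ∧ s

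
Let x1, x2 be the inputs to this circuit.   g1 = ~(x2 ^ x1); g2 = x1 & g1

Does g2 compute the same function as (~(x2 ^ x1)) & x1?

g1 = ~(x2 ^ x1)
g2 = x1 & g1 = x1 & (~(x2 ^ x1))
At x1=0, x2=0: circuit gives 0, formula gives 0.
At x1=1, x2=1: circuit gives 1, formula gives 1.
Agrees on all 4 inputs.

Yes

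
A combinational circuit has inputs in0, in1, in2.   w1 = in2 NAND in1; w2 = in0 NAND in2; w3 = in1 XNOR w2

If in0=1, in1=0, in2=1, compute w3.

1

w2 = 1 NAND 1 = 0
w3 = 0 XNOR 0 = 1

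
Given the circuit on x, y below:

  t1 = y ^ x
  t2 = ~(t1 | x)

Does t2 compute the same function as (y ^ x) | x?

No

t1 = y ^ x
t2 = ~(t1 | x) = ~((y ^ x) | x)
At x=0, y=0: circuit gives 1, formula gives 0.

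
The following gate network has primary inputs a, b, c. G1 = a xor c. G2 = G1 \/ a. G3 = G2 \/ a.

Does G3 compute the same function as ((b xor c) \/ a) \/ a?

G1 = a xor c
G2 = G1 \/ a = (a xor c) \/ a
G3 = G2 \/ a = ((a xor c) \/ a) \/ a
At a=0, b=1, c=0: circuit gives 0, formula gives 1.

No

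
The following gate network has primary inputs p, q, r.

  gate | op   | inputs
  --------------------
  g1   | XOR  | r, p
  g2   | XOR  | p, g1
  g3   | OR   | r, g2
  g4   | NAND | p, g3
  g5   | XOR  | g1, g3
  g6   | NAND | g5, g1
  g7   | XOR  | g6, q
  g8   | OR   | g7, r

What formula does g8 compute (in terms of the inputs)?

((((r XOR p) XOR (r OR (p XOR (r XOR p)))) NAND (r XOR p)) XOR q) OR r

g1 = r XOR p
g2 = p XOR g1 = p XOR (r XOR p)
g3 = r OR g2 = r OR (p XOR (r XOR p))
g5 = g1 XOR g3 = (r XOR p) XOR (r OR (p XOR (r XOR p)))
g6 = g5 NAND g1 = ((r XOR p) XOR (r OR (p XOR (r XOR p)))) NAND (r XOR p)
g7 = g6 XOR q = (((r XOR p) XOR (r OR (p XOR (r XOR p)))) NAND (r XOR p)) XOR q
g8 = g7 OR r = ((((r XOR p) XOR (r OR (p XOR (r XOR p)))) NAND (r XOR p)) XOR q) OR r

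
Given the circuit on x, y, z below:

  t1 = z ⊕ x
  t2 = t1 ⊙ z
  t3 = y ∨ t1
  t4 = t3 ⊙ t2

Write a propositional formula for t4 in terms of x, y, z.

t1 = z ⊕ x
t2 = t1 ⊙ z = (z ⊕ x) ⊙ z
t3 = y ∨ t1 = y ∨ (z ⊕ x)
t4 = t3 ⊙ t2 = (y ∨ (z ⊕ x)) ⊙ ((z ⊕ x) ⊙ z)

(y ∨ (z ⊕ x)) ⊙ ((z ⊕ x) ⊙ z)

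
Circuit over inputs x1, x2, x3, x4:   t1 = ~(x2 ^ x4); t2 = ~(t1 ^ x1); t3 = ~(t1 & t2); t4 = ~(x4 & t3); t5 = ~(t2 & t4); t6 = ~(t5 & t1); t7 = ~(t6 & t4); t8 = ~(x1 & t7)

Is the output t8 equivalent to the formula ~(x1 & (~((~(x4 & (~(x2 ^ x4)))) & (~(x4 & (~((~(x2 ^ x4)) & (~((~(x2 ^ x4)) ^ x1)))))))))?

No

t1 = ~(x2 ^ x4)
t2 = ~(t1 ^ x1) = ~((~(x2 ^ x4)) ^ x1)
t3 = ~(t1 & t2) = ~((~(x2 ^ x4)) & (~((~(x2 ^ x4)) ^ x1)))
t4 = ~(x4 & t3) = ~(x4 & (~((~(x2 ^ x4)) & (~((~(x2 ^ x4)) ^ x1)))))
t5 = ~(t2 & t4) = ~((~((~(x2 ^ x4)) ^ x1)) & (~(x4 & (~((~(x2 ^ x4)) & (~((~(x2 ^ x4)) ^ x1)))))))
t6 = ~(t5 & t1) = ~((~((~((~(x2 ^ x4)) ^ x1)) & (~(x4 & (~((~(x2 ^ x4)) & (~((~(x2 ^ x4)) ^ x1)))))))) & (~(x2 ^ x4)))
t7 = ~(t6 & t4) = ~((~((~((~((~(x2 ^ x4)) ^ x1)) & (~(x4 & (~((~(x2 ^ x4)) & (~((~(x2 ^ x4)) ^ x1)))))))) & (~(x2 ^ x4)))) & (~(x4 & (~((~(x2 ^ x4)) & (~((~(x2 ^ x4)) ^ x1)))))))
t8 = ~(x1 & t7) = ~(x1 & (~((~((~((~((~(x2 ^ x4)) ^ x1)) & (~(x4 & (~((~(x2 ^ x4)) & (~((~(x2 ^ x4)) ^ x1)))))))) & (~(x2 ^ x4)))) & (~(x4 & (~((~(x2 ^ x4)) & (~((~(x2 ^ x4)) ^ x1)))))))))
At x1=1, x2=1, x3=0, x4=1: circuit gives 1, formula gives 0.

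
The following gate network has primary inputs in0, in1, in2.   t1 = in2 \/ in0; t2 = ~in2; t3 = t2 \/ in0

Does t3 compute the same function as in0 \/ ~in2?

t2 = ~in2
t3 = t2 \/ in0 = ~in2 \/ in0
At in0=0, in1=0, in2=1: circuit gives 0, formula gives 0.
At in0=0, in1=0, in2=0: circuit gives 1, formula gives 1.
Agrees on all 8 inputs.

Yes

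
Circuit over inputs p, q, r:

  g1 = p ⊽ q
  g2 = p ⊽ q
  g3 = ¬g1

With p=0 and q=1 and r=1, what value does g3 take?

1

g1 = 0 ⊽ 1 = 0
g3 = ¬0 = 1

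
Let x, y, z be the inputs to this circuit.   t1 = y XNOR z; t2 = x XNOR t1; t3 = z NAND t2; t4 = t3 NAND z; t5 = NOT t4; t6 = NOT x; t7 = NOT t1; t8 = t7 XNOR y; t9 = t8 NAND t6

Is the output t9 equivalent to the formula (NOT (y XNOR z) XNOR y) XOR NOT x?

t1 = y XNOR z
t6 = NOT x
t7 = NOT t1 = NOT (y XNOR z)
t8 = t7 XNOR y = NOT (y XNOR z) XNOR y
t9 = t8 NAND t6 = (NOT (y XNOR z) XNOR y) NAND NOT x
At x=1, y=0, z=1: circuit gives 1, formula gives 0.

No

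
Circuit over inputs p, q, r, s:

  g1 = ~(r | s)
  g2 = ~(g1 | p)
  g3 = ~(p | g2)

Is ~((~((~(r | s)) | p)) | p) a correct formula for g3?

Yes

g1 = ~(r | s)
g2 = ~(g1 | p) = ~((~(r | s)) | p)
g3 = ~(p | g2) = ~(p | (~((~(r | s)) | p)))
At p=0, q=0, r=0, s=1: circuit gives 0, formula gives 0.
At p=0, q=0, r=0, s=0: circuit gives 1, formula gives 1.
Agrees on all 16 inputs.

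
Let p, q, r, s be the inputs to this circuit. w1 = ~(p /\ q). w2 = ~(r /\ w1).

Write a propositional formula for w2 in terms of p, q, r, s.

w1 = ~(p /\ q)
w2 = ~(r /\ w1) = ~(r /\ (~(p /\ q)))

~(r /\ (~(p /\ q)))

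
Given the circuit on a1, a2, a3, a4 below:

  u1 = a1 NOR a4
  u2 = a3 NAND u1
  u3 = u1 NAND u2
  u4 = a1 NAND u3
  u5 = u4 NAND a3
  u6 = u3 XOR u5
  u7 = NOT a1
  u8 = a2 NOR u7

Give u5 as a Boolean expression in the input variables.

u1 = a1 NOR a4
u2 = a3 NAND u1 = a3 NAND (a1 NOR a4)
u3 = u1 NAND u2 = (a1 NOR a4) NAND (a3 NAND (a1 NOR a4))
u4 = a1 NAND u3 = a1 NAND ((a1 NOR a4) NAND (a3 NAND (a1 NOR a4)))
u5 = u4 NAND a3 = (a1 NAND ((a1 NOR a4) NAND (a3 NAND (a1 NOR a4)))) NAND a3

(a1 NAND ((a1 NOR a4) NAND (a3 NAND (a1 NOR a4)))) NAND a3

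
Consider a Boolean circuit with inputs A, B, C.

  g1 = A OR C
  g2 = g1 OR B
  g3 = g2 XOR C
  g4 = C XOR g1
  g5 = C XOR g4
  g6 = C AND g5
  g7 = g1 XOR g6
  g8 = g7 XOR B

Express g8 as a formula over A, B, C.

g1 = A OR C
g4 = C XOR g1 = C XOR (A OR C)
g5 = C XOR g4 = C XOR (C XOR (A OR C))
g6 = C AND g5 = C AND (C XOR (C XOR (A OR C)))
g7 = g1 XOR g6 = (A OR C) XOR (C AND (C XOR (C XOR (A OR C))))
g8 = g7 XOR B = ((A OR C) XOR (C AND (C XOR (C XOR (A OR C))))) XOR B

((A OR C) XOR (C AND (C XOR (C XOR (A OR C))))) XOR B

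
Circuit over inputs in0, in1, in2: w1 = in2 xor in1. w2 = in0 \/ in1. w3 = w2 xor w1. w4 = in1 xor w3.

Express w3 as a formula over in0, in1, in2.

(in0 \/ in1) xor (in2 xor in1)

w1 = in2 xor in1
w2 = in0 \/ in1
w3 = w2 xor w1 = (in0 \/ in1) xor (in2 xor in1)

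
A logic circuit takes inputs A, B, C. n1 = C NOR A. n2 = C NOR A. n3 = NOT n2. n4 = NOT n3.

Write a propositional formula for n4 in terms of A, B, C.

NOT NOT (C NOR A)

n2 = C NOR A
n3 = NOT n2 = NOT (C NOR A)
n4 = NOT n3 = NOT NOT (C NOR A)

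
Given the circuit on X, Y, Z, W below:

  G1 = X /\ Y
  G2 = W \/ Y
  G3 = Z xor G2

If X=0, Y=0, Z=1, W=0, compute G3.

G2 = 0 \/ 0 = 0
G3 = 1 xor 0 = 1

1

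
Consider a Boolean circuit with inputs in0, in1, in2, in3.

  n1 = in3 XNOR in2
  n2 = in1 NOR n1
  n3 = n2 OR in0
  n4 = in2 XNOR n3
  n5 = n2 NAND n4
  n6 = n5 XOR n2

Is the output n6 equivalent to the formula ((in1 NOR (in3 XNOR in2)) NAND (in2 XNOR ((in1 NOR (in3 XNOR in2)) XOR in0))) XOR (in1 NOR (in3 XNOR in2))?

n1 = in3 XNOR in2
n2 = in1 NOR n1 = in1 NOR (in3 XNOR in2)
n3 = n2 OR in0 = (in1 NOR (in3 XNOR in2)) OR in0
n4 = in2 XNOR n3 = in2 XNOR ((in1 NOR (in3 XNOR in2)) OR in0)
n5 = n2 NAND n4 = (in1 NOR (in3 XNOR in2)) NAND (in2 XNOR ((in1 NOR (in3 XNOR in2)) OR in0))
n6 = n5 XOR n2 = ((in1 NOR (in3 XNOR in2)) NAND (in2 XNOR ((in1 NOR (in3 XNOR in2)) OR in0))) XOR (in1 NOR (in3 XNOR in2))
At in0=1, in1=0, in2=0, in3=1: circuit gives 0, formula gives 1.

No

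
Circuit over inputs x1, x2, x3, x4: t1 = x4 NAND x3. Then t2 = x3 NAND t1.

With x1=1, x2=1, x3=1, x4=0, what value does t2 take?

0

t1 = 0 NAND 1 = 1
t2 = 1 NAND 1 = 0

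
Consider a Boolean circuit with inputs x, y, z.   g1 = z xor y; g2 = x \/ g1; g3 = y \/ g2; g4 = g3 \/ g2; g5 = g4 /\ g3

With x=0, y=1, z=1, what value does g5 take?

g1 = 1 xor 1 = 0
g2 = 0 \/ 0 = 0
g3 = 1 \/ 0 = 1
g4 = 1 \/ 0 = 1
g5 = 1 /\ 1 = 1

1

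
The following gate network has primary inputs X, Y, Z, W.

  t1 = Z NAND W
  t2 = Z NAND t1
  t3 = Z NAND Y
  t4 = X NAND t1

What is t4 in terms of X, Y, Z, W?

X NAND (Z NAND W)

t1 = Z NAND W
t4 = X NAND t1 = X NAND (Z NAND W)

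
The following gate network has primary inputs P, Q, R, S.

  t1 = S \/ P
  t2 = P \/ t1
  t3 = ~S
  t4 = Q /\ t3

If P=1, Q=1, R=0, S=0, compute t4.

t3 = ~0 = 1
t4 = 1 /\ 1 = 1

1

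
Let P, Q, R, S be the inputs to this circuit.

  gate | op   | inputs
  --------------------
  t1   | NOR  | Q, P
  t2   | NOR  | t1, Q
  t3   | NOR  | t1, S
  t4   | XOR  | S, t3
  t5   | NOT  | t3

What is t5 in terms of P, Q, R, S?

t1 = Q NOR P
t3 = t1 NOR S = (Q NOR P) NOR S
t5 = NOT t3 = NOT ((Q NOR P) NOR S)

NOT ((Q NOR P) NOR S)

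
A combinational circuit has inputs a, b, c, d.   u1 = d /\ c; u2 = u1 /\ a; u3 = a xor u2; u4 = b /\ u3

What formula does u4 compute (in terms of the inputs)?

b /\ (a xor ((d /\ c) /\ a))

u1 = d /\ c
u2 = u1 /\ a = (d /\ c) /\ a
u3 = a xor u2 = a xor ((d /\ c) /\ a)
u4 = b /\ u3 = b /\ (a xor ((d /\ c) /\ a))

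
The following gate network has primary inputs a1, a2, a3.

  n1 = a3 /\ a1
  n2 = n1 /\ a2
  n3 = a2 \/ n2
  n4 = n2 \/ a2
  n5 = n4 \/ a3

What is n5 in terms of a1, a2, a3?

(((a3 /\ a1) /\ a2) \/ a2) \/ a3

n1 = a3 /\ a1
n2 = n1 /\ a2 = (a3 /\ a1) /\ a2
n4 = n2 \/ a2 = ((a3 /\ a1) /\ a2) \/ a2
n5 = n4 \/ a3 = (((a3 /\ a1) /\ a2) \/ a2) \/ a3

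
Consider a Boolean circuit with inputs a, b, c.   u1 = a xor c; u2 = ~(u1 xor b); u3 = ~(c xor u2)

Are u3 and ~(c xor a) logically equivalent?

No

u1 = a xor c
u2 = ~(u1 xor b) = ~((a xor c) xor b)
u3 = ~(c xor u2) = ~(c xor (~((a xor c) xor b)))
At a=0, b=0, c=0: circuit gives 0, formula gives 1.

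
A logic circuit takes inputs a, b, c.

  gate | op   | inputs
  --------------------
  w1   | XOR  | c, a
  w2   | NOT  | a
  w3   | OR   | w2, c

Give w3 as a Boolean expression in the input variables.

w2 = NOT a
w3 = w2 OR c = NOT a OR c

NOT a OR c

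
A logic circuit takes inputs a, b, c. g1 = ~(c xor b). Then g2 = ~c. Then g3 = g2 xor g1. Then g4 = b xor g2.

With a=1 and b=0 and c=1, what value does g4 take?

g2 = ~1 = 0
g4 = 0 xor 0 = 0

0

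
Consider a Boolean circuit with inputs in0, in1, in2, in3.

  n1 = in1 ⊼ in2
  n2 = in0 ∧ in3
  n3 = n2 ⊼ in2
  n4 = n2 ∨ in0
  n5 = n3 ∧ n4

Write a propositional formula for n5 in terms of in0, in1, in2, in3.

n2 = in0 ∧ in3
n3 = n2 ⊼ in2 = (in0 ∧ in3) ⊼ in2
n4 = n2 ∨ in0 = (in0 ∧ in3) ∨ in0
n5 = n3 ∧ n4 = ((in0 ∧ in3) ⊼ in2) ∧ ((in0 ∧ in3) ∨ in0)

((in0 ∧ in3) ⊼ in2) ∧ ((in0 ∧ in3) ∨ in0)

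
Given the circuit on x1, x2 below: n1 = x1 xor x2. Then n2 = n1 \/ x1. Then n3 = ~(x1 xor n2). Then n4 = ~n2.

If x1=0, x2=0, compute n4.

n1 = 0 xor 0 = 0
n2 = 0 \/ 0 = 0
n4 = ~0 = 1

1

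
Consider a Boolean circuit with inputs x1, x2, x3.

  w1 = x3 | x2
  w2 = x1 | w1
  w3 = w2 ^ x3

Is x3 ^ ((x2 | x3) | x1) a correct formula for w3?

w1 = x3 | x2
w2 = x1 | w1 = x1 | (x3 | x2)
w3 = w2 ^ x3 = (x1 | (x3 | x2)) ^ x3
At x1=0, x2=0, x3=0: circuit gives 0, formula gives 0.
At x1=0, x2=1, x3=0: circuit gives 1, formula gives 1.
Agrees on all 8 inputs.

Yes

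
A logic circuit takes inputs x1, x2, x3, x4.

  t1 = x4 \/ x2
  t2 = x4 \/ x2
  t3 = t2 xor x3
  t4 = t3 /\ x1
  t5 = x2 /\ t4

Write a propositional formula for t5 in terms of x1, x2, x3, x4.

t2 = x4 \/ x2
t3 = t2 xor x3 = (x4 \/ x2) xor x3
t4 = t3 /\ x1 = ((x4 \/ x2) xor x3) /\ x1
t5 = x2 /\ t4 = x2 /\ (((x4 \/ x2) xor x3) /\ x1)

x2 /\ (((x4 \/ x2) xor x3) /\ x1)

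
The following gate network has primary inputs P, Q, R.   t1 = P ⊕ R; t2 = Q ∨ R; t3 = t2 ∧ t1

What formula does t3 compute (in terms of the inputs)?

t1 = P ⊕ R
t2 = Q ∨ R
t3 = t2 ∧ t1 = (Q ∨ R) ∧ (P ⊕ R)

(Q ∨ R) ∧ (P ⊕ R)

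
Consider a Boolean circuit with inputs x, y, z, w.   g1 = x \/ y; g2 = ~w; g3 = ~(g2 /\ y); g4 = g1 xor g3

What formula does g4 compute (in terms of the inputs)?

g1 = x \/ y
g2 = ~w
g3 = ~(g2 /\ y) = ~(~w /\ y)
g4 = g1 xor g3 = (x \/ y) xor (~(~w /\ y))

(x \/ y) xor (~(~w /\ y))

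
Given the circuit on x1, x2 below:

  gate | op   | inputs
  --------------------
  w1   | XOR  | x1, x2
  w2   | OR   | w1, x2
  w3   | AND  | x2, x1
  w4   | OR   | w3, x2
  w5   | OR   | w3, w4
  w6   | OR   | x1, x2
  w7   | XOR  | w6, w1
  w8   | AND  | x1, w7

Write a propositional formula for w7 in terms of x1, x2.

(x1 OR x2) XOR (x1 XOR x2)

w1 = x1 XOR x2
w6 = x1 OR x2
w7 = w6 XOR w1 = (x1 OR x2) XOR (x1 XOR x2)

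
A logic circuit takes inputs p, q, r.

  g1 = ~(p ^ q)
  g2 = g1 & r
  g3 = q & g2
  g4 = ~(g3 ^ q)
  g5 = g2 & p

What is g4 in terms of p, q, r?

~((q & ((~(p ^ q)) & r)) ^ q)

g1 = ~(p ^ q)
g2 = g1 & r = (~(p ^ q)) & r
g3 = q & g2 = q & ((~(p ^ q)) & r)
g4 = ~(g3 ^ q) = ~((q & ((~(p ^ q)) & r)) ^ q)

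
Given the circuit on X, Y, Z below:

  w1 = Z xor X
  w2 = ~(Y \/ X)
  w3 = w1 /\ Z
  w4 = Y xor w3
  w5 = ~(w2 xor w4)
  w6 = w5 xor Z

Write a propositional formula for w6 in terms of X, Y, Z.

(~((~(Y \/ X)) xor (Y xor ((Z xor X) /\ Z)))) xor Z

w1 = Z xor X
w2 = ~(Y \/ X)
w3 = w1 /\ Z = (Z xor X) /\ Z
w4 = Y xor w3 = Y xor ((Z xor X) /\ Z)
w5 = ~(w2 xor w4) = ~((~(Y \/ X)) xor (Y xor ((Z xor X) /\ Z)))
w6 = w5 xor Z = (~((~(Y \/ X)) xor (Y xor ((Z xor X) /\ Z)))) xor Z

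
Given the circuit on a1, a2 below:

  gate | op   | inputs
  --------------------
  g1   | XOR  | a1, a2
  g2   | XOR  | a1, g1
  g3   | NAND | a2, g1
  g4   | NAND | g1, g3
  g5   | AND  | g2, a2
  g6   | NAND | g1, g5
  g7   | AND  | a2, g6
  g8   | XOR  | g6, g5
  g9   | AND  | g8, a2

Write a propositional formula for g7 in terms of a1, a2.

a2 AND ((a1 XOR a2) NAND ((a1 XOR (a1 XOR a2)) AND a2))

g1 = a1 XOR a2
g2 = a1 XOR g1 = a1 XOR (a1 XOR a2)
g5 = g2 AND a2 = (a1 XOR (a1 XOR a2)) AND a2
g6 = g1 NAND g5 = (a1 XOR a2) NAND ((a1 XOR (a1 XOR a2)) AND a2)
g7 = a2 AND g6 = a2 AND ((a1 XOR a2) NAND ((a1 XOR (a1 XOR a2)) AND a2))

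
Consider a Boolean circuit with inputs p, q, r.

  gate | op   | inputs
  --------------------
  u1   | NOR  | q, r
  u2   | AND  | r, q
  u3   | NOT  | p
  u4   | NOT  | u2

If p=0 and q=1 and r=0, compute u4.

1

u2 = 0 AND 1 = 0
u4 = NOT 0 = 1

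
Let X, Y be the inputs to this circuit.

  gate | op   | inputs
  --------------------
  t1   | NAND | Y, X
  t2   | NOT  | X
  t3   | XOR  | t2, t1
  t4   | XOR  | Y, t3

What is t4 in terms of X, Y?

t1 = Y NAND X
t2 = NOT X
t3 = t2 XOR t1 = NOT X XOR (Y NAND X)
t4 = Y XOR t3 = Y XOR (NOT X XOR (Y NAND X))

Y XOR (NOT X XOR (Y NAND X))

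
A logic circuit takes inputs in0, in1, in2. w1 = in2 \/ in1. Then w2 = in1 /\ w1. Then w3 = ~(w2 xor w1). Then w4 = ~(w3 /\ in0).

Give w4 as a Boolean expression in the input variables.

~((~((in1 /\ (in2 \/ in1)) xor (in2 \/ in1))) /\ in0)

w1 = in2 \/ in1
w2 = in1 /\ w1 = in1 /\ (in2 \/ in1)
w3 = ~(w2 xor w1) = ~((in1 /\ (in2 \/ in1)) xor (in2 \/ in1))
w4 = ~(w3 /\ in0) = ~((~((in1 /\ (in2 \/ in1)) xor (in2 \/ in1))) /\ in0)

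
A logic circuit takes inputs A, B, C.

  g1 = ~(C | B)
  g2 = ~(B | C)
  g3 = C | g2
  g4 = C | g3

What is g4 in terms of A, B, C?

C | (C | (~(B | C)))

g2 = ~(B | C)
g3 = C | g2 = C | (~(B | C))
g4 = C | g3 = C | (C | (~(B | C)))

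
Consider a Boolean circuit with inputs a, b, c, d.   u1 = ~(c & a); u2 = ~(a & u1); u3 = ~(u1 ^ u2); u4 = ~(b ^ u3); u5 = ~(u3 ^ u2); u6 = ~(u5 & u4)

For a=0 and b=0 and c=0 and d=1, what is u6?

u1 = ~(0 & 0) = 1
u2 = ~(0 & 1) = 1
u3 = ~(1 ^ 1) = 1
u4 = ~(0 ^ 1) = 0
u5 = ~(1 ^ 1) = 1
u6 = ~(1 & 0) = 1

1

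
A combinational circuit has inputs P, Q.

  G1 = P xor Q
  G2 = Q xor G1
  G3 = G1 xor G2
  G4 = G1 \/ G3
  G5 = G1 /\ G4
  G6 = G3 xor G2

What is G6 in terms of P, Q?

((P xor Q) xor (Q xor (P xor Q))) xor (Q xor (P xor Q))

G1 = P xor Q
G2 = Q xor G1 = Q xor (P xor Q)
G3 = G1 xor G2 = (P xor Q) xor (Q xor (P xor Q))
G6 = G3 xor G2 = ((P xor Q) xor (Q xor (P xor Q))) xor (Q xor (P xor Q))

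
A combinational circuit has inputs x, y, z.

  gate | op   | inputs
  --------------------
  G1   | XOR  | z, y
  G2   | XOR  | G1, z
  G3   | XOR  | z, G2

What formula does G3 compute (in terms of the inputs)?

z XOR ((z XOR y) XOR z)

G1 = z XOR y
G2 = G1 XOR z = (z XOR y) XOR z
G3 = z XOR G2 = z XOR ((z XOR y) XOR z)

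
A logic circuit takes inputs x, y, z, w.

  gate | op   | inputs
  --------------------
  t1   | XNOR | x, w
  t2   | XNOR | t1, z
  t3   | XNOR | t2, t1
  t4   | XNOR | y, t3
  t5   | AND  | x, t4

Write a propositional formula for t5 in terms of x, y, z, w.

x AND (y XNOR (((x XNOR w) XNOR z) XNOR (x XNOR w)))

t1 = x XNOR w
t2 = t1 XNOR z = (x XNOR w) XNOR z
t3 = t2 XNOR t1 = ((x XNOR w) XNOR z) XNOR (x XNOR w)
t4 = y XNOR t3 = y XNOR (((x XNOR w) XNOR z) XNOR (x XNOR w))
t5 = x AND t4 = x AND (y XNOR (((x XNOR w) XNOR z) XNOR (x XNOR w)))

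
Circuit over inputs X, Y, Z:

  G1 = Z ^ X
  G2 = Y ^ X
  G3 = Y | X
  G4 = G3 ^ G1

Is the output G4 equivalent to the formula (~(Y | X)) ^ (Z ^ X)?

G1 = Z ^ X
G3 = Y | X
G4 = G3 ^ G1 = (Y | X) ^ (Z ^ X)
At X=0, Y=0, Z=0: circuit gives 0, formula gives 1.

No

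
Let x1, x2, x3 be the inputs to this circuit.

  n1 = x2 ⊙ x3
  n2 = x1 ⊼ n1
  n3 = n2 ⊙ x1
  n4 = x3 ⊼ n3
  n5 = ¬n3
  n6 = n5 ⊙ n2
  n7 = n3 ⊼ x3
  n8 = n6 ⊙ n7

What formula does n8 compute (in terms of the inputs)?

(¬((x1 ⊼ (x2 ⊙ x3)) ⊙ x1) ⊙ (x1 ⊼ (x2 ⊙ x3))) ⊙ (((x1 ⊼ (x2 ⊙ x3)) ⊙ x1) ⊼ x3)

n1 = x2 ⊙ x3
n2 = x1 ⊼ n1 = x1 ⊼ (x2 ⊙ x3)
n3 = n2 ⊙ x1 = (x1 ⊼ (x2 ⊙ x3)) ⊙ x1
n5 = ¬n3 = ¬((x1 ⊼ (x2 ⊙ x3)) ⊙ x1)
n6 = n5 ⊙ n2 = ¬((x1 ⊼ (x2 ⊙ x3)) ⊙ x1) ⊙ (x1 ⊼ (x2 ⊙ x3))
n7 = n3 ⊼ x3 = ((x1 ⊼ (x2 ⊙ x3)) ⊙ x1) ⊼ x3
n8 = n6 ⊙ n7 = (¬((x1 ⊼ (x2 ⊙ x3)) ⊙ x1) ⊙ (x1 ⊼ (x2 ⊙ x3))) ⊙ (((x1 ⊼ (x2 ⊙ x3)) ⊙ x1) ⊼ x3)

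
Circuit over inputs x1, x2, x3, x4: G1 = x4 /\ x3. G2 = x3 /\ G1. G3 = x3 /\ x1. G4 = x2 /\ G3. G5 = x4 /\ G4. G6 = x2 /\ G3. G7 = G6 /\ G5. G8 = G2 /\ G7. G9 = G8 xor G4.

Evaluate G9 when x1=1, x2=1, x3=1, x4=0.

1

G1 = 0 /\ 1 = 0
G2 = 1 /\ 0 = 0
G3 = 1 /\ 1 = 1
G4 = 1 /\ 1 = 1
G5 = 0 /\ 1 = 0
G6 = 1 /\ 1 = 1
G7 = 1 /\ 0 = 0
G8 = 0 /\ 0 = 0
G9 = 0 xor 1 = 1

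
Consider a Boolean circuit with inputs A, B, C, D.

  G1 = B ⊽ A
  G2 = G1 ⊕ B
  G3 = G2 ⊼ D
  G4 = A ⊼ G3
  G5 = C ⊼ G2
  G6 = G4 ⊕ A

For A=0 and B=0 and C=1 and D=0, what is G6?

1

G1 = 0 ⊽ 0 = 1
G2 = 1 ⊕ 0 = 1
G3 = 1 ⊼ 0 = 1
G4 = 0 ⊼ 1 = 1
G6 = 1 ⊕ 0 = 1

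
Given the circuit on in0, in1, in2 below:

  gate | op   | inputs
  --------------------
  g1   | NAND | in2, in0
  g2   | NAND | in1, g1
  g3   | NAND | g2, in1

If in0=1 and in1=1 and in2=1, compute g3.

0

g1 = 1 NAND 1 = 0
g2 = 1 NAND 0 = 1
g3 = 1 NAND 1 = 0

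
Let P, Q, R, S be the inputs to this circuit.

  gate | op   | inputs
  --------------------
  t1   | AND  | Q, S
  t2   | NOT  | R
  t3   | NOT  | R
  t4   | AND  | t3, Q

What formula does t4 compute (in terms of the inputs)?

NOT R AND Q

t3 = NOT R
t4 = t3 AND Q = NOT R AND Q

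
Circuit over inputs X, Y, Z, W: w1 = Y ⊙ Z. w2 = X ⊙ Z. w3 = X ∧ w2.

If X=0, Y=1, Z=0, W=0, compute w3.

0

w2 = 0 ⊙ 0 = 1
w3 = 0 ∧ 1 = 0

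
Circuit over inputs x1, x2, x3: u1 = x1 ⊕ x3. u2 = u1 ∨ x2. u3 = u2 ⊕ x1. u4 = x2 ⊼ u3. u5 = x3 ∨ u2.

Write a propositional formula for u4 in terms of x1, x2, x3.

u1 = x1 ⊕ x3
u2 = u1 ∨ x2 = (x1 ⊕ x3) ∨ x2
u3 = u2 ⊕ x1 = ((x1 ⊕ x3) ∨ x2) ⊕ x1
u4 = x2 ⊼ u3 = x2 ⊼ (((x1 ⊕ x3) ∨ x2) ⊕ x1)

x2 ⊼ (((x1 ⊕ x3) ∨ x2) ⊕ x1)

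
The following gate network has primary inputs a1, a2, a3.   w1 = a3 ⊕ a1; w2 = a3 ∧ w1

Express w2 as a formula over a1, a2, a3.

a3 ∧ (a3 ⊕ a1)

w1 = a3 ⊕ a1
w2 = a3 ∧ w1 = a3 ∧ (a3 ⊕ a1)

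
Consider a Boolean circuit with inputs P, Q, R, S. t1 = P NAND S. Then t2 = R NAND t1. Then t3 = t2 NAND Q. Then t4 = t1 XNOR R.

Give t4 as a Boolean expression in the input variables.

t1 = P NAND S
t4 = t1 XNOR R = (P NAND S) XNOR R

(P NAND S) XNOR R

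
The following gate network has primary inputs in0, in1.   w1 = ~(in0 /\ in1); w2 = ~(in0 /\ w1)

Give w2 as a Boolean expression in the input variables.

w1 = ~(in0 /\ in1)
w2 = ~(in0 /\ w1) = ~(in0 /\ (~(in0 /\ in1)))

~(in0 /\ (~(in0 /\ in1)))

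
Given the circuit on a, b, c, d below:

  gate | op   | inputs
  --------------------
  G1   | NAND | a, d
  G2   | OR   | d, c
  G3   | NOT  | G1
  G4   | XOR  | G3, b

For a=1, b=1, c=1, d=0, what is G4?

1

G1 = 1 NAND 0 = 1
G3 = NOT 1 = 0
G4 = 0 XOR 1 = 1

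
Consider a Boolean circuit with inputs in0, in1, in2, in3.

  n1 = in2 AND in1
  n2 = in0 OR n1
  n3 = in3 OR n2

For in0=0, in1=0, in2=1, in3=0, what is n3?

0

n1 = 1 AND 0 = 0
n2 = 0 OR 0 = 0
n3 = 0 OR 0 = 0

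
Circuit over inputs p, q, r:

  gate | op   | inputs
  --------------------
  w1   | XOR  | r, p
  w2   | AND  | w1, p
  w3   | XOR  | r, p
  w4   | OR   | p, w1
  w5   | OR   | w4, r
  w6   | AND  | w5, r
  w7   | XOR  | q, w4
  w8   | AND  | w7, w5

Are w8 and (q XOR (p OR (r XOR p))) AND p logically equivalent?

No

w1 = r XOR p
w4 = p OR w1 = p OR (r XOR p)
w5 = w4 OR r = (p OR (r XOR p)) OR r
w7 = q XOR w4 = q XOR (p OR (r XOR p))
w8 = w7 AND w5 = (q XOR (p OR (r XOR p))) AND ((p OR (r XOR p)) OR r)
At p=0, q=0, r=1: circuit gives 1, formula gives 0.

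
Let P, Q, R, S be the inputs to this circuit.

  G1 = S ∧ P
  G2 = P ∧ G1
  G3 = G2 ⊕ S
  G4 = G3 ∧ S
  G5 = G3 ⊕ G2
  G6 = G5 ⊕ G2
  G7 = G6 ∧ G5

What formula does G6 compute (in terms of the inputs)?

(((P ∧ (S ∧ P)) ⊕ S) ⊕ (P ∧ (S ∧ P))) ⊕ (P ∧ (S ∧ P))

G1 = S ∧ P
G2 = P ∧ G1 = P ∧ (S ∧ P)
G3 = G2 ⊕ S = (P ∧ (S ∧ P)) ⊕ S
G5 = G3 ⊕ G2 = ((P ∧ (S ∧ P)) ⊕ S) ⊕ (P ∧ (S ∧ P))
G6 = G5 ⊕ G2 = (((P ∧ (S ∧ P)) ⊕ S) ⊕ (P ∧ (S ∧ P))) ⊕ (P ∧ (S ∧ P))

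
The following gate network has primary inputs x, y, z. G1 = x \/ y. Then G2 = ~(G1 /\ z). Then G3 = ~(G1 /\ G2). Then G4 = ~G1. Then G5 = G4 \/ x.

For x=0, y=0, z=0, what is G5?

G1 = 0 \/ 0 = 0
G4 = ~0 = 1
G5 = 1 \/ 0 = 1

1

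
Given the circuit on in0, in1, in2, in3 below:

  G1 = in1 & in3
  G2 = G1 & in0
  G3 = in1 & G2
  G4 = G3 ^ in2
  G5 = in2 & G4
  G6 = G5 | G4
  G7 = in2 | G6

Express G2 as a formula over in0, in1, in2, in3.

(in1 & in3) & in0

G1 = in1 & in3
G2 = G1 & in0 = (in1 & in3) & in0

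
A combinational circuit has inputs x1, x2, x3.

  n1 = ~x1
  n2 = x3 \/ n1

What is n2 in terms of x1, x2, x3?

n1 = ~x1
n2 = x3 \/ n1 = x3 \/ ~x1

x3 \/ ~x1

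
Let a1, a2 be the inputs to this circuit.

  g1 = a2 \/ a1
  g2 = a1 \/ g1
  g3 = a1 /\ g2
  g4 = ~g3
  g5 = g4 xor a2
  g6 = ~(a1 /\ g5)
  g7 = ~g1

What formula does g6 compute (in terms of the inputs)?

~(a1 /\ (~(a1 /\ (a1 \/ (a2 \/ a1))) xor a2))

g1 = a2 \/ a1
g2 = a1 \/ g1 = a1 \/ (a2 \/ a1)
g3 = a1 /\ g2 = a1 /\ (a1 \/ (a2 \/ a1))
g4 = ~g3 = ~(a1 /\ (a1 \/ (a2 \/ a1)))
g5 = g4 xor a2 = ~(a1 /\ (a1 \/ (a2 \/ a1))) xor a2
g6 = ~(a1 /\ g5) = ~(a1 /\ (~(a1 /\ (a1 \/ (a2 \/ a1))) xor a2))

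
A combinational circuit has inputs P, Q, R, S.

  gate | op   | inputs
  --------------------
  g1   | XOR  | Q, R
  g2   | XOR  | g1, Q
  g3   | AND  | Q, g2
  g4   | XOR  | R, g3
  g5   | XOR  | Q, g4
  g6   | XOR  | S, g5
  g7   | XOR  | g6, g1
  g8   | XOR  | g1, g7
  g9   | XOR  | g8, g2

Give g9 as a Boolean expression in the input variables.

g1 = Q XOR R
g2 = g1 XOR Q = (Q XOR R) XOR Q
g3 = Q AND g2 = Q AND ((Q XOR R) XOR Q)
g4 = R XOR g3 = R XOR (Q AND ((Q XOR R) XOR Q))
g5 = Q XOR g4 = Q XOR (R XOR (Q AND ((Q XOR R) XOR Q)))
g6 = S XOR g5 = S XOR (Q XOR (R XOR (Q AND ((Q XOR R) XOR Q))))
g7 = g6 XOR g1 = (S XOR (Q XOR (R XOR (Q AND ((Q XOR R) XOR Q))))) XOR (Q XOR R)
g8 = g1 XOR g7 = (Q XOR R) XOR ((S XOR (Q XOR (R XOR (Q AND ((Q XOR R) XOR Q))))) XOR (Q XOR R))
g9 = g8 XOR g2 = ((Q XOR R) XOR ((S XOR (Q XOR (R XOR (Q AND ((Q XOR R) XOR Q))))) XOR (Q XOR R))) XOR ((Q XOR R) XOR Q)

((Q XOR R) XOR ((S XOR (Q XOR (R XOR (Q AND ((Q XOR R) XOR Q))))) XOR (Q XOR R))) XOR ((Q XOR R) XOR Q)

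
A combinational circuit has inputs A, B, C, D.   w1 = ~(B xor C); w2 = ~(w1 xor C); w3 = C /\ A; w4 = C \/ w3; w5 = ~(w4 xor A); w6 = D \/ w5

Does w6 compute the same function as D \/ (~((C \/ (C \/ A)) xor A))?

w3 = C /\ A
w4 = C \/ w3 = C \/ (C /\ A)
w5 = ~(w4 xor A) = ~((C \/ (C /\ A)) xor A)
w6 = D \/ w5 = D \/ (~((C \/ (C /\ A)) xor A))
At A=1, B=0, C=0, D=0: circuit gives 0, formula gives 1.

No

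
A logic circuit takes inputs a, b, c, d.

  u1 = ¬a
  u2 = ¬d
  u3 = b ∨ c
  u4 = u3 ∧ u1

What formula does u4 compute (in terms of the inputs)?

u1 = ¬a
u3 = b ∨ c
u4 = u3 ∧ u1 = (b ∨ c) ∧ ¬a

(b ∨ c) ∧ ¬a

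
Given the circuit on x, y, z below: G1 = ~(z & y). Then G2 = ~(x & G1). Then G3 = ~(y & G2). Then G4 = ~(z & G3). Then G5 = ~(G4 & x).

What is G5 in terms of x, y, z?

~((~(z & (~(y & (~(x & (~(z & y)))))))) & x)

G1 = ~(z & y)
G2 = ~(x & G1) = ~(x & (~(z & y)))
G3 = ~(y & G2) = ~(y & (~(x & (~(z & y)))))
G4 = ~(z & G3) = ~(z & (~(y & (~(x & (~(z & y)))))))
G5 = ~(G4 & x) = ~((~(z & (~(y & (~(x & (~(z & y)))))))) & x)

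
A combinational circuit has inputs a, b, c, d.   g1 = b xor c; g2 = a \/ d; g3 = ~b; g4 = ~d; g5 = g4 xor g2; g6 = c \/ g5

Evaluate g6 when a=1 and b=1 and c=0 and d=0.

0

g2 = 1 \/ 0 = 1
g4 = ~0 = 1
g5 = 1 xor 1 = 0
g6 = 0 \/ 0 = 0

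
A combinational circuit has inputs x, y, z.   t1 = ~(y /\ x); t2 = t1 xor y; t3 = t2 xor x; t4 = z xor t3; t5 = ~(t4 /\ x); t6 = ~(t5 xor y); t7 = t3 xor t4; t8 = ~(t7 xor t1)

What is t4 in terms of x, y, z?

z xor (((~(y /\ x)) xor y) xor x)

t1 = ~(y /\ x)
t2 = t1 xor y = (~(y /\ x)) xor y
t3 = t2 xor x = ((~(y /\ x)) xor y) xor x
t4 = z xor t3 = z xor (((~(y /\ x)) xor y) xor x)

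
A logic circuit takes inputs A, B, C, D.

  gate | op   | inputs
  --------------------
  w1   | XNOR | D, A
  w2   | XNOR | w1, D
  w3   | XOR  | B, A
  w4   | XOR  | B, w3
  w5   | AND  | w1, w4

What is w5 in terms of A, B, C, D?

(D XNOR A) AND (B XOR (B XOR A))

w1 = D XNOR A
w3 = B XOR A
w4 = B XOR w3 = B XOR (B XOR A)
w5 = w1 AND w4 = (D XNOR A) AND (B XOR (B XOR A))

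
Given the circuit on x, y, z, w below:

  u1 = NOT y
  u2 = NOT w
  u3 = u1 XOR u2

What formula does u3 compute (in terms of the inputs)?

u1 = NOT y
u2 = NOT w
u3 = u1 XOR u2 = NOT y XOR NOT w

NOT y XOR NOT w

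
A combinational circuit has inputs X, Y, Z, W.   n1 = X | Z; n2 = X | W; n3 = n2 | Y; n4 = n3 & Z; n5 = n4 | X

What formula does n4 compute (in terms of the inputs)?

((X | W) | Y) & Z

n2 = X | W
n3 = n2 | Y = (X | W) | Y
n4 = n3 & Z = ((X | W) | Y) & Z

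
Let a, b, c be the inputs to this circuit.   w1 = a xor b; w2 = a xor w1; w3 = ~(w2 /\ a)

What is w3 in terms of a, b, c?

~((a xor (a xor b)) /\ a)

w1 = a xor b
w2 = a xor w1 = a xor (a xor b)
w3 = ~(w2 /\ a) = ~((a xor (a xor b)) /\ a)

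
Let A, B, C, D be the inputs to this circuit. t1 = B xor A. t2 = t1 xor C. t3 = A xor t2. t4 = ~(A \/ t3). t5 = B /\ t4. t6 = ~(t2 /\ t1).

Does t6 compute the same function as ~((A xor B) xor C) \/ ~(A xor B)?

Yes

t1 = B xor A
t2 = t1 xor C = (B xor A) xor C
t6 = ~(t2 /\ t1) = ~(((B xor A) xor C) /\ (B xor A))
At A=0, B=1, C=0, D=0: circuit gives 0, formula gives 0.
At A=0, B=0, C=0, D=0: circuit gives 1, formula gives 1.
Agrees on all 16 inputs.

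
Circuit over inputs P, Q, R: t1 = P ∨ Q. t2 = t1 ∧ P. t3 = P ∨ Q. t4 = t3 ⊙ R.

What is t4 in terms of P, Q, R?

(P ∨ Q) ⊙ R

t3 = P ∨ Q
t4 = t3 ⊙ R = (P ∨ Q) ⊙ R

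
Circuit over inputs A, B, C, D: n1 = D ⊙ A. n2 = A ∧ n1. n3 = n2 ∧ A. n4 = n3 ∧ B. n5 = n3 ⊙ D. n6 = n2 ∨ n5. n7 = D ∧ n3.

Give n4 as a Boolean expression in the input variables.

((A ∧ (D ⊙ A)) ∧ A) ∧ B

n1 = D ⊙ A
n2 = A ∧ n1 = A ∧ (D ⊙ A)
n3 = n2 ∧ A = (A ∧ (D ⊙ A)) ∧ A
n4 = n3 ∧ B = ((A ∧ (D ⊙ A)) ∧ A) ∧ B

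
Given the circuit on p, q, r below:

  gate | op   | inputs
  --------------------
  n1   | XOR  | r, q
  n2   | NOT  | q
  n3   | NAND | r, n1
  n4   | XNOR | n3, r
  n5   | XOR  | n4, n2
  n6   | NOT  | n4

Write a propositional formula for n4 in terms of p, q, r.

n1 = r XOR q
n3 = r NAND n1 = r NAND (r XOR q)
n4 = n3 XNOR r = (r NAND (r XOR q)) XNOR r

(r NAND (r XOR q)) XNOR r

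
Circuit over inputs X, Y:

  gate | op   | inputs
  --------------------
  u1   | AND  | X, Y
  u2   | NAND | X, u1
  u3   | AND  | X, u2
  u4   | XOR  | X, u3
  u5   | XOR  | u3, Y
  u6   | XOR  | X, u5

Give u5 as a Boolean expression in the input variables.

(X AND (X NAND (X AND Y))) XOR Y

u1 = X AND Y
u2 = X NAND u1 = X NAND (X AND Y)
u3 = X AND u2 = X AND (X NAND (X AND Y))
u5 = u3 XOR Y = (X AND (X NAND (X AND Y))) XOR Y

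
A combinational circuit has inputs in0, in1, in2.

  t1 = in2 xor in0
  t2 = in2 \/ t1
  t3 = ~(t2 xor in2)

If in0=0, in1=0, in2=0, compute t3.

1

t1 = 0 xor 0 = 0
t2 = 0 \/ 0 = 0
t3 = ~(0 xor 0) = 1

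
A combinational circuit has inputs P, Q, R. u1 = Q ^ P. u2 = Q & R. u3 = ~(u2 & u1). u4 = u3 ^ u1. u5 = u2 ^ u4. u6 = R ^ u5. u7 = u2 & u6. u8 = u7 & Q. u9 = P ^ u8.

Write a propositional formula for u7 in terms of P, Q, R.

(Q & R) & (R ^ ((Q & R) ^ ((~((Q & R) & (Q ^ P))) ^ (Q ^ P))))

u1 = Q ^ P
u2 = Q & R
u3 = ~(u2 & u1) = ~((Q & R) & (Q ^ P))
u4 = u3 ^ u1 = (~((Q & R) & (Q ^ P))) ^ (Q ^ P)
u5 = u2 ^ u4 = (Q & R) ^ ((~((Q & R) & (Q ^ P))) ^ (Q ^ P))
u6 = R ^ u5 = R ^ ((Q & R) ^ ((~((Q & R) & (Q ^ P))) ^ (Q ^ P)))
u7 = u2 & u6 = (Q & R) & (R ^ ((Q & R) ^ ((~((Q & R) & (Q ^ P))) ^ (Q ^ P))))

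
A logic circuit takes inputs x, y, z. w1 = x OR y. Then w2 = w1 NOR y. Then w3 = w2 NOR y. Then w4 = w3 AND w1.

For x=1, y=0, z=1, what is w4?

w1 = 1 OR 0 = 1
w2 = 1 NOR 0 = 0
w3 = 0 NOR 0 = 1
w4 = 1 AND 1 = 1

1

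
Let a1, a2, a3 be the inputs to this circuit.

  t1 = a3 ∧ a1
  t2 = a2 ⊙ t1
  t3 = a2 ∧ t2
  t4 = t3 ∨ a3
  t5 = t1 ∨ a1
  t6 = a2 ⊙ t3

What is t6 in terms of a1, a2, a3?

a2 ⊙ (a2 ∧ (a2 ⊙ (a3 ∧ a1)))

t1 = a3 ∧ a1
t2 = a2 ⊙ t1 = a2 ⊙ (a3 ∧ a1)
t3 = a2 ∧ t2 = a2 ∧ (a2 ⊙ (a3 ∧ a1))
t6 = a2 ⊙ t3 = a2 ⊙ (a2 ∧ (a2 ⊙ (a3 ∧ a1)))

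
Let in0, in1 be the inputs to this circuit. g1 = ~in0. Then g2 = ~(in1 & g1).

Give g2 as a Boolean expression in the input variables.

~(in1 & ~in0)

g1 = ~in0
g2 = ~(in1 & g1) = ~(in1 & ~in0)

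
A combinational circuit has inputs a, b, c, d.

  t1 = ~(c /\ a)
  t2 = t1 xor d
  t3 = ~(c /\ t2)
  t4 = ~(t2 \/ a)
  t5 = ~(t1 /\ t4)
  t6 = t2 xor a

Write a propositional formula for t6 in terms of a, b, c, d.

((~(c /\ a)) xor d) xor a

t1 = ~(c /\ a)
t2 = t1 xor d = (~(c /\ a)) xor d
t6 = t2 xor a = ((~(c /\ a)) xor d) xor a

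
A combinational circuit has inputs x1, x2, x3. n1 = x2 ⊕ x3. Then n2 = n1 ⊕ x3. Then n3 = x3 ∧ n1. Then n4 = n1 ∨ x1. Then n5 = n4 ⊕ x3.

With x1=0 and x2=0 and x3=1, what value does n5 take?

0

n1 = 0 ⊕ 1 = 1
n4 = 1 ∨ 0 = 1
n5 = 1 ⊕ 1 = 0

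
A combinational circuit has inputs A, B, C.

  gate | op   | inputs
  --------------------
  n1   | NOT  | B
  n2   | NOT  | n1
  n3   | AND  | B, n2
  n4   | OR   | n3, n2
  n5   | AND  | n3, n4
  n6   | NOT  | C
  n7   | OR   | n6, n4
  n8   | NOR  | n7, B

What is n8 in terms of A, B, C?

(NOT C OR ((B AND NOT NOT B) OR NOT NOT B)) NOR B

n1 = NOT B
n2 = NOT n1 = NOT NOT B
n3 = B AND n2 = B AND NOT NOT B
n4 = n3 OR n2 = (B AND NOT NOT B) OR NOT NOT B
n6 = NOT C
n7 = n6 OR n4 = NOT C OR ((B AND NOT NOT B) OR NOT NOT B)
n8 = n7 NOR B = (NOT C OR ((B AND NOT NOT B) OR NOT NOT B)) NOR B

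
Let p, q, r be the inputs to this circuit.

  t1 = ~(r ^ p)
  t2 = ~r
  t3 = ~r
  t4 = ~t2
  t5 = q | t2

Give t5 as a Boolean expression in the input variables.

q | ~r

t2 = ~r
t5 = q | t2 = q | ~r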